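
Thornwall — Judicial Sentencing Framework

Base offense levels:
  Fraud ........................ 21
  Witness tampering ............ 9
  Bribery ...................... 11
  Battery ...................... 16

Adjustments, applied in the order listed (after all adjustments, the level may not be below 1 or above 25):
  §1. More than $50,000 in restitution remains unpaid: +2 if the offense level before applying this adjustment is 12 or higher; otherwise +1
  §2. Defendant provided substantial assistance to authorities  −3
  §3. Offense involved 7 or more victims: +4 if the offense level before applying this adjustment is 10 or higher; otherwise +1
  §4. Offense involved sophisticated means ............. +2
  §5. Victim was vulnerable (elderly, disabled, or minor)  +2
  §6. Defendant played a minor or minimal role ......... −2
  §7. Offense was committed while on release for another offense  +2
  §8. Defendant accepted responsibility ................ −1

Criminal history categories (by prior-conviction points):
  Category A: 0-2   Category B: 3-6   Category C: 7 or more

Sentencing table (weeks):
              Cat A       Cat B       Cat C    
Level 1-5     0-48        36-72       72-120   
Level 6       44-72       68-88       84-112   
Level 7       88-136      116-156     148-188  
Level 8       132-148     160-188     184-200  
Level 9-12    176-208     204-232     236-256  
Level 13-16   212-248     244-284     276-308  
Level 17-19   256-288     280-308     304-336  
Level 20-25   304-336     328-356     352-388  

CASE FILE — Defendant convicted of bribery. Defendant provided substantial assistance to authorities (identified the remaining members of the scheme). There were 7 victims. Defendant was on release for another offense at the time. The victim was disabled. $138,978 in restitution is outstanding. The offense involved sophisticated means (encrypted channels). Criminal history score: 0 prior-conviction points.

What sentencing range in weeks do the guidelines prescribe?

212-248 weeks

Base offense level for bribery: 11.
§1 applies (level before this adjustment is 11 < 12, so +1): 11 + 1 = 12.
§2 applies: 12 − 3 = 9.
§3 applies (level before this adjustment is 9 < 10, so +1): 9 + 1 = 10.
§4 applies: 10 + 2 = 12.
§5 applies: 12 + 2 = 14.
§7 applies: 14 + 2 = 16.
§8 does not apply.
Final offense level: 16.
Criminal history: 0 prior points → Category A (0-2).
Level 16 falls in the 13-16 band.
Grid: Level 13-16 × Category A = 212-248 weeks.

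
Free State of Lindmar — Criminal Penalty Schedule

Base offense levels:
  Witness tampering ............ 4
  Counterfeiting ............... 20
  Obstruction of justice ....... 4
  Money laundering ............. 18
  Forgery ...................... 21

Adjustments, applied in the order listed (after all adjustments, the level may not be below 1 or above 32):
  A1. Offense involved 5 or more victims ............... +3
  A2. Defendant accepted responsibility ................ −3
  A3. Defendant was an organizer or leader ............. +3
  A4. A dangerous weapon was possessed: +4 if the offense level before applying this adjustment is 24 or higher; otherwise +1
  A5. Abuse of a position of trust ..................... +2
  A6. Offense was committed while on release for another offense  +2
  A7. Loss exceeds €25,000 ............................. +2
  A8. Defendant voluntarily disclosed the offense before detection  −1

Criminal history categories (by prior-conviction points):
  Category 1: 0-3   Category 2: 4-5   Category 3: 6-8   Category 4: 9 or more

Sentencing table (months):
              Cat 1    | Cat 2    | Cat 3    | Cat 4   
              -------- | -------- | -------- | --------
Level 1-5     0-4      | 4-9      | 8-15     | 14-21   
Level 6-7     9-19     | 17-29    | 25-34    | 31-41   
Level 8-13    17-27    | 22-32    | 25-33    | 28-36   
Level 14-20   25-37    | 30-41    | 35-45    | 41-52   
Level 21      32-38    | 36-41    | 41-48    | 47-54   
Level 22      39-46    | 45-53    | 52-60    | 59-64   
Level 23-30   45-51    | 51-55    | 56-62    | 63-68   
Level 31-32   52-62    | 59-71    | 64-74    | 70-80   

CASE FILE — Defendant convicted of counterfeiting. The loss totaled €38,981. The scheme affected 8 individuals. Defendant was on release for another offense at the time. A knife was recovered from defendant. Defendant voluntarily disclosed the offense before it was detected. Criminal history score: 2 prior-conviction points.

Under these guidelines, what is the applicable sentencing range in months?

Base offense level for counterfeiting: 20.
A1 applies: 20 + 3 = 23.
A3 does not apply.
A4 applies (level before this adjustment is 23 < 24, so +1): 23 + 1 = 24.
A6 applies: 24 + 2 = 26.
A7 applies: 26 + 2 = 28.
A8 applies: 28 − 1 = 27.
Final offense level: 27.
Criminal history: 2 prior points → Category 1 (0-3).
Level 27 falls in the 23-30 band.
Grid: Level 23-30 × Category 1 = 45-51 months.

45-51 months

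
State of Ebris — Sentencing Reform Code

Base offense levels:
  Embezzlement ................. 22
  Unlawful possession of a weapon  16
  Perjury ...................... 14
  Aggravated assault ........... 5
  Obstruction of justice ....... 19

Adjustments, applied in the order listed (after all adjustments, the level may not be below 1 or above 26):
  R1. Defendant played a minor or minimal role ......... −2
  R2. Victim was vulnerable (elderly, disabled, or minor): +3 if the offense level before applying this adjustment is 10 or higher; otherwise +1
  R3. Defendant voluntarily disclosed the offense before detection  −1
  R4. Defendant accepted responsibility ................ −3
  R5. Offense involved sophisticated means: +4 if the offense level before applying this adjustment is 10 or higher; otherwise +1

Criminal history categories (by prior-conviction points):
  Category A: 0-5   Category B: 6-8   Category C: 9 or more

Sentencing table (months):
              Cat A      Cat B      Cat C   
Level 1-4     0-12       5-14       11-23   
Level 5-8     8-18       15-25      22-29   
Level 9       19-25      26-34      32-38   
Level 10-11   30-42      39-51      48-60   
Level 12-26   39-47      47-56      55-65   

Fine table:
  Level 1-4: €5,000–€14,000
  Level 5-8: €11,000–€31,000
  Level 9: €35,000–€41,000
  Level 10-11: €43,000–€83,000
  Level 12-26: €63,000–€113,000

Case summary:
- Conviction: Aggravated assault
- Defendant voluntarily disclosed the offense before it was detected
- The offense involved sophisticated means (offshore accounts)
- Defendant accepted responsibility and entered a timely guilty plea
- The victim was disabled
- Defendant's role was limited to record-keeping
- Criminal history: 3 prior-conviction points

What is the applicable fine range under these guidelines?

€5,000–€14,000

Base offense level for aggravated assault: 5.
R1 applies: 5 − 2 = 3.
R2 applies (level before this adjustment is 3 < 10, so +1): 3 + 1 = 4.
R3 applies: 4 − 1 = 3.
R4 applies: 3 − 3 = 0.
R5 applies (level before this adjustment is 0 < 10, so +1): 0 + 1 = 1.
Final offense level: 1.
Level 1 falls in the 1-4 band.
Fine table: Level 1-4 → €5,000–€14,000.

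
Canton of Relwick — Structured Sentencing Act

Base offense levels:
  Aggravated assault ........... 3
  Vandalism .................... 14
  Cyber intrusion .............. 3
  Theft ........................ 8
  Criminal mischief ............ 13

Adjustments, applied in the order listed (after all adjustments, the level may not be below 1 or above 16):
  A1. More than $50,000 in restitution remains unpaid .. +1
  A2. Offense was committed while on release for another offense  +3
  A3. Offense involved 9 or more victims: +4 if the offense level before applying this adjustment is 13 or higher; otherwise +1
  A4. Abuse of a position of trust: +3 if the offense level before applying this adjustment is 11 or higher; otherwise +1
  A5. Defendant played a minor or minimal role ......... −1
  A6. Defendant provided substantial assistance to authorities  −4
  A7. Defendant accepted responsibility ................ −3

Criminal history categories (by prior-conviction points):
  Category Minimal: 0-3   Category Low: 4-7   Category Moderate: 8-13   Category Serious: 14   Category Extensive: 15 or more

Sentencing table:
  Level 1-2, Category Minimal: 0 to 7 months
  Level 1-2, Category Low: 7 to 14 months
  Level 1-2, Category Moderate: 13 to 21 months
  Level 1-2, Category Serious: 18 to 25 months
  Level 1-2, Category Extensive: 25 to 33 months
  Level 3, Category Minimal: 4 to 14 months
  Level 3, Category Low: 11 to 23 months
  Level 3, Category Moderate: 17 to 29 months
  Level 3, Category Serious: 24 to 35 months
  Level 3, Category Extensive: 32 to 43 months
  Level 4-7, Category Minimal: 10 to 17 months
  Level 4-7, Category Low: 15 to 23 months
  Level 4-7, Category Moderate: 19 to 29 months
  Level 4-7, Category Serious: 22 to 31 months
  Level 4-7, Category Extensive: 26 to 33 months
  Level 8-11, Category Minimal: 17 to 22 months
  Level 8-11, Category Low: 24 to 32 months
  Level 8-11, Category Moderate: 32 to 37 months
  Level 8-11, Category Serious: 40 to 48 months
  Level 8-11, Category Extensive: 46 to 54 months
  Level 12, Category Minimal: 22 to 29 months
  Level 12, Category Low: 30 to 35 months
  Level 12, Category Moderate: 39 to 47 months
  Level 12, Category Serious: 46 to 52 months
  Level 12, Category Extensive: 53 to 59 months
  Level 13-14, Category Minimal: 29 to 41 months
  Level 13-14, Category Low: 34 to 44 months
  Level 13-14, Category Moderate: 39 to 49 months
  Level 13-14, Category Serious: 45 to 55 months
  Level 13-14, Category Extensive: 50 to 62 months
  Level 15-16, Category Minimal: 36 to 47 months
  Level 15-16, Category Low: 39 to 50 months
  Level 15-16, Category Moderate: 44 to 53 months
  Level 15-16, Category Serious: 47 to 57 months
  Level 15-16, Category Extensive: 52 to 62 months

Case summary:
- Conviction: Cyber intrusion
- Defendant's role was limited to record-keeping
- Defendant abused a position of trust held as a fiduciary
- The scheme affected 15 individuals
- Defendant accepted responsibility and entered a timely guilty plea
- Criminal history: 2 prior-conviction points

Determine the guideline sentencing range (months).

0-7 months

Base offense level for cyber intrusion: 3.
A1 does not apply.
A2 does not apply.
A3 applies (level before this adjustment is 3 < 13, so +1): 3 + 1 = 4.
A4 applies (level before this adjustment is 4 < 11, so +1): 4 + 1 = 5.
A5 applies: 5 − 1 = 4.
A6 does not apply.
A7 applies: 4 − 3 = 1.
Final offense level: 1.
Criminal history: 2 prior points → Category Minimal (0-3).
Level 1 falls in the 1-2 band.
Grid: Level 1-2 × Category Minimal = 0-7 months.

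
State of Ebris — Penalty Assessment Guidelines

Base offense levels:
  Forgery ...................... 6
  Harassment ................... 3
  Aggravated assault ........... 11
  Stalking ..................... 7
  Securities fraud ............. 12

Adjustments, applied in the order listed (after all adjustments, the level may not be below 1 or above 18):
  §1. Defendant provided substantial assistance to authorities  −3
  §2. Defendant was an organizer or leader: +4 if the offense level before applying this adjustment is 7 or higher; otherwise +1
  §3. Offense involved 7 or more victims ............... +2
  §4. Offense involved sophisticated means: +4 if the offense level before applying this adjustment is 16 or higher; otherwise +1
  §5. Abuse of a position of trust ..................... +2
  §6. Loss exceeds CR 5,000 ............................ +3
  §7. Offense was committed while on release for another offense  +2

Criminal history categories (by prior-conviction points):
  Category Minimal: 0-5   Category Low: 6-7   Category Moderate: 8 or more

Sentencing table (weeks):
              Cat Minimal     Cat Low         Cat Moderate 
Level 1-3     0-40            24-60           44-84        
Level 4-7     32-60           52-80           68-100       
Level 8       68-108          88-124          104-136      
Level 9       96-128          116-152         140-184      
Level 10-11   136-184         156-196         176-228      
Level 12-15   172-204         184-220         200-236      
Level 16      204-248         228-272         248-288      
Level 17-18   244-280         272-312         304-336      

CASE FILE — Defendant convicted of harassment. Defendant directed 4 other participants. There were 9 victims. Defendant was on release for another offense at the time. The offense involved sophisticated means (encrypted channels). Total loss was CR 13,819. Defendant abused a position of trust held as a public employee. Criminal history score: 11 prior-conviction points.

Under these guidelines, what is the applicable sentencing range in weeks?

200-236 weeks

Base offense level for harassment: 3.
§2 applies (level before this adjustment is 3 < 7, so +1): 3 + 1 = 4.
§3 applies: 4 + 2 = 6.
§4 applies (level before this adjustment is 6 < 16, so +1): 6 + 1 = 7.
§5 applies: 7 + 2 = 9.
§6 applies: 9 + 3 = 12.
§7 applies: 12 + 2 = 14.
Final offense level: 14.
Criminal history: 11 prior points → Category Moderate (8+).
Level 14 falls in the 12-15 band.
Grid: Level 12-15 × Category Moderate = 200-236 weeks.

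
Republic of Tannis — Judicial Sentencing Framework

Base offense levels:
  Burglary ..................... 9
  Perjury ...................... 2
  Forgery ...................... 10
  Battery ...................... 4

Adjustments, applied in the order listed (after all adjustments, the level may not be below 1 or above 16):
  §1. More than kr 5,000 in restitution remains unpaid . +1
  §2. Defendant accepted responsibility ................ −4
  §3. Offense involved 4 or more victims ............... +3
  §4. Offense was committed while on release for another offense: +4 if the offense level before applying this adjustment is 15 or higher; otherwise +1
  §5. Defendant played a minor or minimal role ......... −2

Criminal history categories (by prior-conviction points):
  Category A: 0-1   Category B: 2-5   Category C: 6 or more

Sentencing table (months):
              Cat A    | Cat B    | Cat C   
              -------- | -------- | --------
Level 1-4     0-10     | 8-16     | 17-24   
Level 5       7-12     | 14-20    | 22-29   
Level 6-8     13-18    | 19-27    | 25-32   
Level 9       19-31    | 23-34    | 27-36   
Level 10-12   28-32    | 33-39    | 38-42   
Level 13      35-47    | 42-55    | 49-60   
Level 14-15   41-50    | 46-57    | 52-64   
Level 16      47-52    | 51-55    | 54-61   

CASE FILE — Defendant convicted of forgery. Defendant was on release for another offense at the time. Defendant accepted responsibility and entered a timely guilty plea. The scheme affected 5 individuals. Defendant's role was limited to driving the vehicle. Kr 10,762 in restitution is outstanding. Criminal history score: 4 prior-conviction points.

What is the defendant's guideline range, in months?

23-34 months

Base offense level for forgery: 10.
§1 applies: 10 + 1 = 11.
§2 applies: 11 − 4 = 7.
§3 applies: 7 + 3 = 10.
§4 applies (level before this adjustment is 10 < 15, so +1): 10 + 1 = 11.
§5 applies: 11 − 2 = 9.
Final offense level: 9.
Criminal history: 4 prior points → Category B (2-5).
Level 9 falls in the 9 band.
Grid: Level 9 × Category B = 23-34 months.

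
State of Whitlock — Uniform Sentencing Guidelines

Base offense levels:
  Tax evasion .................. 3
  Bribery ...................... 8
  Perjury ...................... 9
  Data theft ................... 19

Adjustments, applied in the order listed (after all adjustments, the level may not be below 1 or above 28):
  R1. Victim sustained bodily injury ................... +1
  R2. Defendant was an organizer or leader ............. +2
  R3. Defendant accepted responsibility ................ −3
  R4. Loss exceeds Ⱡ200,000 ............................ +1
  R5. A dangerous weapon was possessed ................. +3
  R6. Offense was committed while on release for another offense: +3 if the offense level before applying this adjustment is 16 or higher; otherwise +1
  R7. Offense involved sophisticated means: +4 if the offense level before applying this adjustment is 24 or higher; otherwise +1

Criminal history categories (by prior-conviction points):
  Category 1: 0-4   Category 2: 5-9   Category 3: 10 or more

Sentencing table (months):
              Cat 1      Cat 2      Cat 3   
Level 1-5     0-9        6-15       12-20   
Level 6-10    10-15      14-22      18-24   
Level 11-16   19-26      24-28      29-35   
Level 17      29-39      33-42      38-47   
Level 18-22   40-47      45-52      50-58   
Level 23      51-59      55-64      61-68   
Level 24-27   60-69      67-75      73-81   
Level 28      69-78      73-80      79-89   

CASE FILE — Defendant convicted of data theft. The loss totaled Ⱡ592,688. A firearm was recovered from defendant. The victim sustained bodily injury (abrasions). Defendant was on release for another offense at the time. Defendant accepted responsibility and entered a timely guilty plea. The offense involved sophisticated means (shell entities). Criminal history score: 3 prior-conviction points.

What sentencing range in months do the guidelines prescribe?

Base offense level for data theft: 19.
R1 applies: 19 + 1 = 20.
R2 does not apply.
R3 applies: 20 − 3 = 17.
R4 applies: 17 + 1 = 18.
R5 applies: 18 + 3 = 21.
R6 applies (level before this adjustment is 21 ≥ 16, so +3): 21 + 3 = 24.
R7 applies (level before this adjustment is 24 ≥ 24, so +4): 24 + 4 = 28.
Final offense level: 28.
Criminal history: 3 prior points → Category 1 (0-4).
Level 28 falls in the 28 band.
Grid: Level 28 × Category 1 = 69-78 months.

69-78 months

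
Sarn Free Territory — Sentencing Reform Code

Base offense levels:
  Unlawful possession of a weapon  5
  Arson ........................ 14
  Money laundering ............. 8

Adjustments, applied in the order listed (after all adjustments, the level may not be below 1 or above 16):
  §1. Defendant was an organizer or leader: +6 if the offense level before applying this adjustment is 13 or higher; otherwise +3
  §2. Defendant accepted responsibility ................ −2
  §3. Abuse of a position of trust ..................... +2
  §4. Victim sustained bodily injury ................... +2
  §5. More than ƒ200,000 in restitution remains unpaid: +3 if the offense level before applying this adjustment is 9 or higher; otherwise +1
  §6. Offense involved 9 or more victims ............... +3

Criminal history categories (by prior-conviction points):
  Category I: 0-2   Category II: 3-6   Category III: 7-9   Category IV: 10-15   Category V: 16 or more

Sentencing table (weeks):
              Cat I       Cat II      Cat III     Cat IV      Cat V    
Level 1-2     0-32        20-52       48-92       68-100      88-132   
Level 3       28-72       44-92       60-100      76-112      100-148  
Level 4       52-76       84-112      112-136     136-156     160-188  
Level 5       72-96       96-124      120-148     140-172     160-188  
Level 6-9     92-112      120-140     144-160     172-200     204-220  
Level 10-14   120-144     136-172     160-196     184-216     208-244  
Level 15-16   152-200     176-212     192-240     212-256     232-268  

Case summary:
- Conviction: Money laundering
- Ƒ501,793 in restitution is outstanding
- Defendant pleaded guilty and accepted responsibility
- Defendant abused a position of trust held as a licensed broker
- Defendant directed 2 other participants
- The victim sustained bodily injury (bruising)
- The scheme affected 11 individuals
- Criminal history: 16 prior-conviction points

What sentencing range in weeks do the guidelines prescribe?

Base offense level for money laundering: 8.
§1 applies (level before this adjustment is 8 < 13, so +3): 8 + 3 = 11.
§2 applies: 11 − 2 = 9.
§3 applies: 9 + 2 = 11.
§4 applies: 11 + 2 = 13.
§5 applies (level before this adjustment is 13 ≥ 9, so +3): 13 + 3 = 16.
§6 applies: 16 + 3 = 19.
Level 19 exceeds the maximum of 16; capped at 16.
Final offense level: 16.
Criminal history: 16 prior points → Category V (16+).
Level 16 falls in the 15-16 band.
Grid: Level 15-16 × Category V = 232-268 weeks.

232-268 weeks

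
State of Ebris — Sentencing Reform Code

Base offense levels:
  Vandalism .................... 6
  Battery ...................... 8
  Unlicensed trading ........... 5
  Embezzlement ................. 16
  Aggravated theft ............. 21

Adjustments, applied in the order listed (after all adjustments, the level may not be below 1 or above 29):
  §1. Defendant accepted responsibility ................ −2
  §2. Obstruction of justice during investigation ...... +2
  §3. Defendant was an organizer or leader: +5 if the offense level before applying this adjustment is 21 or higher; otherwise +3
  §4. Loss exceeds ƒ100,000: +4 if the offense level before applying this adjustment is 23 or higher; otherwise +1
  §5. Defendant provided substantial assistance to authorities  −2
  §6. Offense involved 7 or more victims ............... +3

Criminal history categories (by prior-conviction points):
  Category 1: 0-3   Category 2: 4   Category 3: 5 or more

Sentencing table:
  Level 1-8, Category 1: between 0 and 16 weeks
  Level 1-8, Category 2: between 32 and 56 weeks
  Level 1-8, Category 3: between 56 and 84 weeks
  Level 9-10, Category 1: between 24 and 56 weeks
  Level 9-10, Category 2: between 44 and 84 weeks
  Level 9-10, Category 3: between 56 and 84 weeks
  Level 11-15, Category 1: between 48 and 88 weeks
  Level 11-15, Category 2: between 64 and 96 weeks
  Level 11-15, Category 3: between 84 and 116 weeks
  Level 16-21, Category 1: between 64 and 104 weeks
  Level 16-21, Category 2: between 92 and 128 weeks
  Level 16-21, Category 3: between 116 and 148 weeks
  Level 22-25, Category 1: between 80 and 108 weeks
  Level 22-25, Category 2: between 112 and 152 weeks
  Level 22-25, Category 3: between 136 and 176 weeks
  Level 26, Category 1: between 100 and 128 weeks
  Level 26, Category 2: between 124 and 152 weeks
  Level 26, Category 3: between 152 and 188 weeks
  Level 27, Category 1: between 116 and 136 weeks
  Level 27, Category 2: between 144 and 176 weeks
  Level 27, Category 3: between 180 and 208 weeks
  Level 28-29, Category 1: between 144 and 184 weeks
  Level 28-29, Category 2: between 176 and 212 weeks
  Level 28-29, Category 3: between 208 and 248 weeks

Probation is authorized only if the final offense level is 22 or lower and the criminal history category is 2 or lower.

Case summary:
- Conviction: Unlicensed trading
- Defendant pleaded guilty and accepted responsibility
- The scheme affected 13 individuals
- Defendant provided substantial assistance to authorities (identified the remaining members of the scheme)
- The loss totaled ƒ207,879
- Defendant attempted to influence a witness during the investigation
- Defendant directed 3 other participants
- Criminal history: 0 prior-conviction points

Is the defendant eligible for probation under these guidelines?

Base offense level for unlicensed trading: 5.
§1 applies: 5 − 2 = 3.
§2 applies: 3 + 2 = 5.
§3 applies (level before this adjustment is 5 < 21, so +3): 5 + 3 = 8.
§4 applies (level before this adjustment is 8 < 23, so +1): 8 + 1 = 9.
§5 applies: 9 − 2 = 7.
§6 applies: 7 + 3 = 10.
Final offense level: 10.
Criminal history: 0 prior points → Category 1 (0-3).
Level 10 falls in the 9-10 band.
Grid: Level 9-10 × Category 1 = 24-56 weeks.
Probation check: level 10 ≤ 22 and category 1 ≤ 2 → eligible.

Yes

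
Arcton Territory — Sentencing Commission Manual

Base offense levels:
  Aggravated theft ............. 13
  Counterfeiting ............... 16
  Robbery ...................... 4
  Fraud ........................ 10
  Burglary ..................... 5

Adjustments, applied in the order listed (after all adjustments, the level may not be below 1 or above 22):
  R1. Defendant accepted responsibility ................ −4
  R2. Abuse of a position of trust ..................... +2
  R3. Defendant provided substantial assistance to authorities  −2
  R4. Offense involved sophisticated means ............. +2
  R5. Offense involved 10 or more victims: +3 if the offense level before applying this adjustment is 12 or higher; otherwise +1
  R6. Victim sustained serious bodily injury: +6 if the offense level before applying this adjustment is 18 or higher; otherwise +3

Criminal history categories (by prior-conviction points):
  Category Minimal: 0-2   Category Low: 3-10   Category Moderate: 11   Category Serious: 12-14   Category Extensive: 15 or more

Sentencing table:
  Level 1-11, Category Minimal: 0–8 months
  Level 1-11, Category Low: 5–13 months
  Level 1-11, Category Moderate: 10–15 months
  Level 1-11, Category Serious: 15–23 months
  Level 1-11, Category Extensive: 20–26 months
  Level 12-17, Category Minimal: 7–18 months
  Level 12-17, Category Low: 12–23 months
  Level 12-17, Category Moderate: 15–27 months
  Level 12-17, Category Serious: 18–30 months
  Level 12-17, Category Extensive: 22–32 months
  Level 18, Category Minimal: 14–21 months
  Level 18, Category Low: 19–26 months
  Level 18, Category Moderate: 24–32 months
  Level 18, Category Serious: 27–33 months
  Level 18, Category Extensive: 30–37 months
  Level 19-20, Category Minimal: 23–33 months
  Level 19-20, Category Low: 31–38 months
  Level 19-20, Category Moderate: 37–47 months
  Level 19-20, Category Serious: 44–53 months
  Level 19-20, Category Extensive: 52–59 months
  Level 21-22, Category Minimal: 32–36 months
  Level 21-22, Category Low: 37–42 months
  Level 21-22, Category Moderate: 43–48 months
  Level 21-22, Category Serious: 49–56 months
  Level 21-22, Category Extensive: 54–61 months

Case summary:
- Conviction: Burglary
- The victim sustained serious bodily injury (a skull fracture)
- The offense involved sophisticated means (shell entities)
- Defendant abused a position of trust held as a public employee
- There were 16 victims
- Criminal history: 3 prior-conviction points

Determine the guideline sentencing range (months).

Base offense level for burglary: 5.
R1 does not apply.
R2 applies: 5 + 2 = 7.
R3 does not apply.
R4 applies: 7 + 2 = 9.
R5 applies (level before this adjustment is 9 < 12, so +1): 9 + 1 = 10.
R6 applies (level before this adjustment is 10 < 18, so +3): 10 + 3 = 13.
Final offense level: 13.
Criminal history: 3 prior points → Category Low (3-10).
Level 13 falls in the 12-17 band.
Grid: Level 12-17 × Category Low = 12-23 months.

12-23 months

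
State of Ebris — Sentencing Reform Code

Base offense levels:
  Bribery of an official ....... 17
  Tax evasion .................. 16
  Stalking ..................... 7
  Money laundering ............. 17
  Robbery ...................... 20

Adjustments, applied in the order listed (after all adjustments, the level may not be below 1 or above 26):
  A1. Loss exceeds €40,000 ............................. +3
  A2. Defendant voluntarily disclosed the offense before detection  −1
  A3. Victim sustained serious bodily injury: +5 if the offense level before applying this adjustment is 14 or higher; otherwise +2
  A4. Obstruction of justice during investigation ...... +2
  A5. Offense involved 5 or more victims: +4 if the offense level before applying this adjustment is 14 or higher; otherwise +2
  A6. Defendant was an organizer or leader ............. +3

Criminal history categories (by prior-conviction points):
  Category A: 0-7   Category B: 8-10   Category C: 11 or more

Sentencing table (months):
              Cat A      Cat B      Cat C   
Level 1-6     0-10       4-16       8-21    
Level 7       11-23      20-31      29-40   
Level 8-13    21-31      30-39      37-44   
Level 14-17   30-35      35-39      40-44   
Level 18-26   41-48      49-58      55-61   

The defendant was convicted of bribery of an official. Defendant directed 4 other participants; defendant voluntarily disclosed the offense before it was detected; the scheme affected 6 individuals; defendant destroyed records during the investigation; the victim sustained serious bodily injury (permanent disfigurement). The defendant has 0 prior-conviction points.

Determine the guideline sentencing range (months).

Base offense level for bribery of an official: 17.
A2 applies: 17 − 1 = 16.
A3 applies (level before this adjustment is 16 ≥ 14, so +5): 16 + 5 = 21.
A4 applies: 21 + 2 = 23.
A5 applies (level before this adjustment is 23 ≥ 14, so +4): 23 + 4 = 27.
A6 applies: 27 + 3 = 30.
Level 30 exceeds the maximum of 26; capped at 26.
Final offense level: 26.
Criminal history: 0 prior points → Category A (0-7).
Level 26 falls in the 18-26 band.
Grid: Level 18-26 × Category A = 41-48 months.

41-48 months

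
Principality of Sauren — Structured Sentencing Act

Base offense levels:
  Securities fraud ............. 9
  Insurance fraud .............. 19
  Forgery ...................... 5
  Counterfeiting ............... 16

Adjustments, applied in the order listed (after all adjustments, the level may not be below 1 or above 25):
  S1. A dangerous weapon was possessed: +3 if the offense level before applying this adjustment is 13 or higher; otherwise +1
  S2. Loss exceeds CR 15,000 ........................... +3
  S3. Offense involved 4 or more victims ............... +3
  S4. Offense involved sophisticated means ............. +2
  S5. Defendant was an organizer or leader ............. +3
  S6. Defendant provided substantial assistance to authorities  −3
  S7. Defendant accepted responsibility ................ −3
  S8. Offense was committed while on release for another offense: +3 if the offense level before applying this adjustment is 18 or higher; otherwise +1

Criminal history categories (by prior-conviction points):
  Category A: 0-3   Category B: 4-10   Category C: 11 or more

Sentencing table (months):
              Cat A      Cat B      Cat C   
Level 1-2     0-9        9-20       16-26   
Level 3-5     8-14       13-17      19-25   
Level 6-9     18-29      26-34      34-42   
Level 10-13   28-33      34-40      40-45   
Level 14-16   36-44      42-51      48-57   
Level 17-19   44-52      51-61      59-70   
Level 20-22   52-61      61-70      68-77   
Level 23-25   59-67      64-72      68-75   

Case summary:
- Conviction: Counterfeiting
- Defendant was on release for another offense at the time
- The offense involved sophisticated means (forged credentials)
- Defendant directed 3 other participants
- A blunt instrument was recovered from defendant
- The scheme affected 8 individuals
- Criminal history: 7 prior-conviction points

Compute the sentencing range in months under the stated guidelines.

64-72 months

Base offense level for counterfeiting: 16.
S1 applies (level before this adjustment is 16 ≥ 13, so +3): 16 + 3 = 19.
S2 does not apply.
S3 applies: 19 + 3 = 22.
S4 applies: 22 + 2 = 24.
S5 applies: 24 + 3 = 27.
S6 does not apply.
S7 does not apply.
S8 applies (level before this adjustment is 27 ≥ 18, so +3): 27 + 3 = 30.
Level 30 exceeds the maximum of 25; capped at 25.
Final offense level: 25.
Criminal history: 7 prior points → Category B (4-10).
Level 25 falls in the 23-25 band.
Grid: Level 23-25 × Category B = 64-72 months.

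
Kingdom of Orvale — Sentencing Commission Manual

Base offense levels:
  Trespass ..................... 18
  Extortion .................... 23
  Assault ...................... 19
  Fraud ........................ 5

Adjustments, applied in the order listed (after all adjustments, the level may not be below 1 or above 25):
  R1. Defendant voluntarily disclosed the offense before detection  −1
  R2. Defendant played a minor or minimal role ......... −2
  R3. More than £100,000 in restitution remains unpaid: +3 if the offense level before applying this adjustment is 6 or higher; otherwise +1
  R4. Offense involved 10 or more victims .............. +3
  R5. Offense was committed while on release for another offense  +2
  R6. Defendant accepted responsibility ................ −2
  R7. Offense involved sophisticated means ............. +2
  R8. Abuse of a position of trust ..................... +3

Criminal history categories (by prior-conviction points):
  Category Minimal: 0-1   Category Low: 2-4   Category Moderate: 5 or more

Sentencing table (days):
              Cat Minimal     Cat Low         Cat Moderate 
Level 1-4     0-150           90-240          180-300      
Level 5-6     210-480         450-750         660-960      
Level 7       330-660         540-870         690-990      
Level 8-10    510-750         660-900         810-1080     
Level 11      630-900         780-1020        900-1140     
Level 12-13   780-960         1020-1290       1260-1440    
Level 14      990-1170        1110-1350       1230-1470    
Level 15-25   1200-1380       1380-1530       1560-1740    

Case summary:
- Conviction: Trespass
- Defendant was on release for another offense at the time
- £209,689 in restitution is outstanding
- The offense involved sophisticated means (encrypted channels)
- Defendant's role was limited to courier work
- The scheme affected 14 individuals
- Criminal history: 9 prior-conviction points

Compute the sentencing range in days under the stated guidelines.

1560-1740 days

Base offense level for trespass: 18.
R2 applies: 18 − 2 = 16.
R3 applies (level before this adjustment is 16 ≥ 6, so +3): 16 + 3 = 19.
R4 applies: 19 + 3 = 22.
R5 applies: 22 + 2 = 24.
R7 applies: 24 + 2 = 26.
Level 26 exceeds the maximum of 25; capped at 25.
Final offense level: 25.
Criminal history: 9 prior points → Category Moderate (5+).
Level 25 falls in the 15-25 band.
Grid: Level 15-25 × Category Moderate = 1560-1740 days.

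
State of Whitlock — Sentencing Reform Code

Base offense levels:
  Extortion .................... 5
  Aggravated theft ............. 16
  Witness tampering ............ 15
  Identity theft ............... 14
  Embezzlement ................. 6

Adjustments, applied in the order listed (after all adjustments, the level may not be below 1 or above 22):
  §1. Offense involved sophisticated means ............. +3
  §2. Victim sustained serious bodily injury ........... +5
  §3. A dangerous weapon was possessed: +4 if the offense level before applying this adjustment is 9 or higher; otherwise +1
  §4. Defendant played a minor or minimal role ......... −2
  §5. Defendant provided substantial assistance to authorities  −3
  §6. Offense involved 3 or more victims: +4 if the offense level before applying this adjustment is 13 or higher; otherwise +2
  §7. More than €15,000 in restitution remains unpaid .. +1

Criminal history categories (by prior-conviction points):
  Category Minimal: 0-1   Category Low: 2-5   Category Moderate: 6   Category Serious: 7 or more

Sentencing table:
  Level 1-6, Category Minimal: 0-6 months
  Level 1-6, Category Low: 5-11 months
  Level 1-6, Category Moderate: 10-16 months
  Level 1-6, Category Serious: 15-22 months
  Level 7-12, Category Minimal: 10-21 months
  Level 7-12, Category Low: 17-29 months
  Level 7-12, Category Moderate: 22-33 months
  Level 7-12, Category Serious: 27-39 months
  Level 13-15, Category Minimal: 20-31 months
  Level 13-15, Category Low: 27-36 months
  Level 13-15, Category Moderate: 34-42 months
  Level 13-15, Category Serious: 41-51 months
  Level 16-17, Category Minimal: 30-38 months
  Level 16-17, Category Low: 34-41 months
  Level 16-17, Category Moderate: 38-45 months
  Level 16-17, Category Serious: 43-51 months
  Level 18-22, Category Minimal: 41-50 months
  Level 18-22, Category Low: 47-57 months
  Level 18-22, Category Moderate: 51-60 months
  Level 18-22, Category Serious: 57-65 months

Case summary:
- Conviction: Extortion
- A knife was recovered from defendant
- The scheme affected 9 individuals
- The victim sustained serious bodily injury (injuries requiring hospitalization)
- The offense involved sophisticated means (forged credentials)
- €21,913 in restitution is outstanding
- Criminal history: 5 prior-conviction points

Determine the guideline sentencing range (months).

Base offense level for extortion: 5.
§1 applies: 5 + 3 = 8.
§2 applies: 8 + 5 = 13.
§3 applies (level before this adjustment is 13 ≥ 9, so +4): 13 + 4 = 17.
§5 does not apply.
§6 applies (level before this adjustment is 17 ≥ 13, so +4): 17 + 4 = 21.
§7 applies: 21 + 1 = 22.
Final offense level: 22.
Criminal history: 5 prior points → Category Low (2-5).
Level 22 falls in the 18-22 band.
Grid: Level 18-22 × Category Low = 47-57 months.

47-57 months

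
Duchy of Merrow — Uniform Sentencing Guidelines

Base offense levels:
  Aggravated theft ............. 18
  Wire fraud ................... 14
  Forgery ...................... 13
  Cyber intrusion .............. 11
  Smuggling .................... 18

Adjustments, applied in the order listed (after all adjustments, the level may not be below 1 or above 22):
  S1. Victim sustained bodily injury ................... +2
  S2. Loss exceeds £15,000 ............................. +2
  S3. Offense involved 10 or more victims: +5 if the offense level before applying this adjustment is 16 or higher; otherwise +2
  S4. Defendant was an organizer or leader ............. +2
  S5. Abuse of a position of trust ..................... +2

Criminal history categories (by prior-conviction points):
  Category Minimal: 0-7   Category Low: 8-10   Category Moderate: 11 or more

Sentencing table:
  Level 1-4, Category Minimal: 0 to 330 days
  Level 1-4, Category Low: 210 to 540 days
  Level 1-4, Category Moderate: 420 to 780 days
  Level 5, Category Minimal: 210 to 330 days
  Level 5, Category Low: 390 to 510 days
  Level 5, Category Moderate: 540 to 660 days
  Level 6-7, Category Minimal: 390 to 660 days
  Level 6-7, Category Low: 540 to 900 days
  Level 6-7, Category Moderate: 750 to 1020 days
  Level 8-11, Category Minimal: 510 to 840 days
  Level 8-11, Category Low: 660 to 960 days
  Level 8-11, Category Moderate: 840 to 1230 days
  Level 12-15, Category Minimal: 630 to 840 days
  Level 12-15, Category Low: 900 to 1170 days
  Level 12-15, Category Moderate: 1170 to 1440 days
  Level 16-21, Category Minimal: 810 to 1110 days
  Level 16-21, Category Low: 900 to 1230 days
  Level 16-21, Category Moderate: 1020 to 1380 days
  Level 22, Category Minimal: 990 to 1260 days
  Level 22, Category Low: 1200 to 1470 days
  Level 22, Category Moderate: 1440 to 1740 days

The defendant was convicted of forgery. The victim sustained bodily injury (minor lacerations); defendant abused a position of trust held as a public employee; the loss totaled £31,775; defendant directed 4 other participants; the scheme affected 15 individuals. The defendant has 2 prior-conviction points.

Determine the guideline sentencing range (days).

990-1260 days

Base offense level for forgery: 13.
S1 applies: 13 + 2 = 15.
S2 applies: 15 + 2 = 17.
S3 applies (level before this adjustment is 17 ≥ 16, so +5): 17 + 5 = 22.
S4 applies: 22 + 2 = 24.
S5 applies: 24 + 2 = 26.
Level 26 exceeds the maximum of 22; capped at 22.
Final offense level: 22.
Criminal history: 2 prior points → Category Minimal (0-7).
Level 22 falls in the 22 band.
Grid: Level 22 × Category Minimal = 990-1260 days.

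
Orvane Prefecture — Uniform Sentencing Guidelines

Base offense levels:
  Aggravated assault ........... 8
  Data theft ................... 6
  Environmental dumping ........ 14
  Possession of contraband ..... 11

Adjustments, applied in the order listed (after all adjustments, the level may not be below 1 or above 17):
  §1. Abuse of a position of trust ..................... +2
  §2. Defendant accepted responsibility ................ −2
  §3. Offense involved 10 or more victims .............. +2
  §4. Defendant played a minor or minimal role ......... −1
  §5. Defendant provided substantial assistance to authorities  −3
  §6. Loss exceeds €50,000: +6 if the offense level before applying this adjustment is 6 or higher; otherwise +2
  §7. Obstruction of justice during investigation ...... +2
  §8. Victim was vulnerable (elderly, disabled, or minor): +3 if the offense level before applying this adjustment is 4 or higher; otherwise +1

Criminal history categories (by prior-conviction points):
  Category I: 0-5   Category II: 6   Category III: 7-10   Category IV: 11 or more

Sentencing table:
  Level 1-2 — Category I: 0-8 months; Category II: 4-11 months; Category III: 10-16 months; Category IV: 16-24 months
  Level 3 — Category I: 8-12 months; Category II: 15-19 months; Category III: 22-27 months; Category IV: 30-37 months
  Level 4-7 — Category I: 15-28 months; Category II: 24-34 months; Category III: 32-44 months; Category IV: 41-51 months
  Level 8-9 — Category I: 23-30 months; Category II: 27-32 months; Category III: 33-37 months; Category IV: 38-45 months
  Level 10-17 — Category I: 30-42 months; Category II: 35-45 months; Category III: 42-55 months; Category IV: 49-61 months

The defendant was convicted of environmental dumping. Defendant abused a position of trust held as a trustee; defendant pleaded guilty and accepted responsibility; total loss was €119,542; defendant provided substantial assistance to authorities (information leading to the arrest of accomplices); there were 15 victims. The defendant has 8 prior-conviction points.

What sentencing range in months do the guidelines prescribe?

Base offense level for environmental dumping: 14.
§1 applies: 14 + 2 = 16.
§2 applies: 16 − 2 = 14.
§3 applies: 14 + 2 = 16.
§4 does not apply.
§5 applies: 16 − 3 = 13.
§6 applies (level before this adjustment is 13 ≥ 6, so +6): 13 + 6 = 19.
§8 does not apply.
Level 19 exceeds the maximum of 17; capped at 17.
Final offense level: 17.
Criminal history: 8 prior points → Category III (7-10).
Level 17 falls in the 10-17 band.
Grid: Level 10-17 × Category III = 42-55 months.

42-55 months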